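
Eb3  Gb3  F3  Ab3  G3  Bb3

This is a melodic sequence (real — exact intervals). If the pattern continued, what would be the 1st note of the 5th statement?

With 2-note cells, note 1 of each statement runs Eb3, F3, G3.
Each moves up a 2nd. Continuing: A3 → B3.

B3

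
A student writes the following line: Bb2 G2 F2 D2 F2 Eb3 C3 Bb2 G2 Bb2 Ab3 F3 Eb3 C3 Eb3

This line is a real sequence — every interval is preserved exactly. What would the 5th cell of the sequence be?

Gb4 Eb4 Db4 Bb3 Db4

With a 5-note motive the entries are Bb2, Eb3, Ab3, each up a 4th from the previous.
Carrying on: Db4 → Gb4.
Statement 5 starts on Gb4 and keeps the same exact contour: Gb4 Eb4 Db4 Bb3 Db4.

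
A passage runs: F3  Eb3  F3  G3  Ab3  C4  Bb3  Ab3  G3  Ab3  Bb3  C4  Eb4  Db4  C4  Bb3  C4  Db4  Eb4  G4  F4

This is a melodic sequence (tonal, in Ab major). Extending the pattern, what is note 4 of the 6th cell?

C5

Grouping in 7s, the 4th note of each cell is G3, Bb3, Db4.
Each moves up a 3rd. Continuing: F4 → Ab4 → C5.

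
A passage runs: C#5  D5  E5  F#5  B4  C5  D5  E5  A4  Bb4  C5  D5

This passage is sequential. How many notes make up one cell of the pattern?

4

Try groups of 4 (3 cells in 12 notes):
C#5 D5 E5 F#5 | B4 C5 D5 E5 | A4 Bb4 C5 D5
Every group is a transposition down a 2nd of the one before; no shorter unit works.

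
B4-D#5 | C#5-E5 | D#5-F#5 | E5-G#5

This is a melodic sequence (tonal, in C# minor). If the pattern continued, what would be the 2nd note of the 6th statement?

Grouping in 2s, the 2nd note of each cell is D#5, E5, F#5, G#5.
Carrying that up a 2nd forward: A5 → B5.

B5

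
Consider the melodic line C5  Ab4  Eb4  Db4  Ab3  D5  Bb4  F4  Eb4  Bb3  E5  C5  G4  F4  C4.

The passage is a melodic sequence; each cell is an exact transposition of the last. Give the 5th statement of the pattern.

G#5 E5 B4 A4 E4

With a 5-note motive the entries are C5, D5, E5, each up a 2nd from the previous.
Carrying on: F#5 → G#5.
So cell 5 is G#5 E5 B4 A4 E4.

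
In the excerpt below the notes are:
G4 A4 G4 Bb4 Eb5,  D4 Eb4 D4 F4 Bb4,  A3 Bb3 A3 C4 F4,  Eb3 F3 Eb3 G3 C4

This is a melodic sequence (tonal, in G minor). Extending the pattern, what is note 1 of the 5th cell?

With 5-note cells, note 1 of each statement runs G4, D4, A3, Eb3.
Each moves down a 4th; the next is Bb2.

Bb2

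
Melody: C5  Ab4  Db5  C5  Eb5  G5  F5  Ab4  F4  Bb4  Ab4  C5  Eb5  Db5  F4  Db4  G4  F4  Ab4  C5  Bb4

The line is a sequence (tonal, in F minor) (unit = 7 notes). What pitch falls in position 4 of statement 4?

With 7-note cells, note 4 of each statement runs C5, Ab4, F4.
Each moves down a 3rd; the next is Db4.

Db4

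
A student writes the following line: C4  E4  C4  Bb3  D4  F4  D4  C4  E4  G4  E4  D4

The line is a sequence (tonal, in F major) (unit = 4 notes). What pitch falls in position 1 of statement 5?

With 4-note cells, note 1 of each statement runs C4, D4, E4.
Carrying that up a 2nd forward: F4 → G4.

G4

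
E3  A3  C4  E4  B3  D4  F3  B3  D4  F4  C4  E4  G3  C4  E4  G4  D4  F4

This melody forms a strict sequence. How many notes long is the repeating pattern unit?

18 notes total. Splitting into 3 groups of 6:
E3 A3 C4 E4 B3 D4 | F3 B3 D4 F4 C4 E4 | G3 C4 E4 G4 D4 F4
That's a consistent up a 2nd shift per cell, and no other grouping gives one.

6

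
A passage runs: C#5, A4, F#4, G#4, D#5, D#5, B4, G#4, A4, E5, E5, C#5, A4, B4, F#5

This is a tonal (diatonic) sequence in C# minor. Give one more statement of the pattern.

Taking 5-note groups, the heads are C#5, D#5, E5: the pattern moves up a 2nd.
From F#5 the diatonic shape gives F#5 D#5 B4 C#5 G#5.

F#5 D#5 B4 C#5 G#5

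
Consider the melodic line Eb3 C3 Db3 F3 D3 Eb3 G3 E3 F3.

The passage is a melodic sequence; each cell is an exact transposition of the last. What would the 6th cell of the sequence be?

C#4 A#3 B3

With a 3-note motive the entries are Eb3, F3, G3, each up a 2nd from the previous.
Continuing the starts: A3 → B3 → C#4.
So cell 6 is C#4 A#3 B3.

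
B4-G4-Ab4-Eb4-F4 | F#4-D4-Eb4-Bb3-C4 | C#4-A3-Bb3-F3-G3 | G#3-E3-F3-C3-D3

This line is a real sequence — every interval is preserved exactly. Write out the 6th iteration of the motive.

A#2 F#2 G2 D2 E2

Unit = 5 notes; the statements start on B4, F#4, C#4, G#3, moving down a 4th each time.
Continuing the starts: D#3 → A#2.
From A#2 the exact shape gives A#2 F#2 G2 D2 E2.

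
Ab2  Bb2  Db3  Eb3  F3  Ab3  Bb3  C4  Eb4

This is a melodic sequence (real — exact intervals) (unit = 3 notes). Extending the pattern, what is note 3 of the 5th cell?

With 3-note cells, note 3 of each statement runs Db3, Ab3, Eb4.
Each moves up a 5th. Continuing: Bb4 → F5.

F5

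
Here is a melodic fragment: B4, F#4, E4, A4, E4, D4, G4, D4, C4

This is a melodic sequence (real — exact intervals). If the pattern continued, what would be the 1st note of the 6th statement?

Db4

With 3-note cells, note 1 of each statement runs B4, A4, G4.
Extending down a 2nd: F4 → Eb4 → Db4.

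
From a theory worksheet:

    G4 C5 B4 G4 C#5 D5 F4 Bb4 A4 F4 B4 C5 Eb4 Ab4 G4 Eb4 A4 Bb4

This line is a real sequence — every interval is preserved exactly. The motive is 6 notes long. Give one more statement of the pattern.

The 6-note cells begin on G4, F4, Eb4 — each down a 2nd from the last.
Statement 4 starts on Db4 and keeps the same exact contour: Db4 Gb4 F4 Db4 G4 Ab4.

Db4 Gb4 F4 Db4 G4 Ab4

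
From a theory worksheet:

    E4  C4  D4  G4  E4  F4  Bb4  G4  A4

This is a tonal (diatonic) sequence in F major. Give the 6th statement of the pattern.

The 3-note cells begin on E4, G4, Bb4 — each up a 3rd from the last.
Continuing the starts: D5 → F5 → A5.
From A5 the diatonic shape gives A5 F5 G5.

A5 F5 G5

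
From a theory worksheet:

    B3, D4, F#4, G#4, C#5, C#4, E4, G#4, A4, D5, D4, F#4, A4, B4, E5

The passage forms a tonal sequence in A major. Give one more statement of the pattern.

E4 G#4 B4 C#5 F#5

Taking 5-note groups, the heads are B3, C#4, D4: the pattern moves up a 2nd.
So cell 4 is E4 G#4 B4 C#5 F#5.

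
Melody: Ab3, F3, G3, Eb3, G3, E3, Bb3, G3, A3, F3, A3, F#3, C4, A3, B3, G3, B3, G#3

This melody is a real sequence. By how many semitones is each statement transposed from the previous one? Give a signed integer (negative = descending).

Taking 6-note groups, the heads are Ab3, Bb3, C4: the pattern moves up a 2nd.
Ab3 to Bb3 spans +2 semitones.

2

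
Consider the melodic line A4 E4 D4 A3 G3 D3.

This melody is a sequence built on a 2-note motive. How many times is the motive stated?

6 notes in groups of 2 gives 6/2 = 3 statements.
Starts: A4, D4, G3 — each down a 5th.

3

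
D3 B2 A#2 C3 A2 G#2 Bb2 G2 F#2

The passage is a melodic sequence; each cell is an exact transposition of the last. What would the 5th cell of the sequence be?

Taking 3-note groups, the heads are D3, C3, Bb2: the pattern moves down a 2nd.
Continuing the starts: Ab2 → Gb2.
Statement 5 starts on Gb2 and keeps the same exact contour: Gb2 Eb2 D2.

Gb2 Eb2 D2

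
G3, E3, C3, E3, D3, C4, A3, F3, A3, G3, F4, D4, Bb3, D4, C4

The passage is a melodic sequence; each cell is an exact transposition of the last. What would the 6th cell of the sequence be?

Ab5 F5 Db5 F5 Eb5

Unit = 5 notes; the statements start on G3, C4, F4, moving up a 4th each time.
Extending up a 4th: Bb4 → Eb5 → Ab5.
From Ab5 the exact shape gives Ab5 F5 Db5 F5 Eb5.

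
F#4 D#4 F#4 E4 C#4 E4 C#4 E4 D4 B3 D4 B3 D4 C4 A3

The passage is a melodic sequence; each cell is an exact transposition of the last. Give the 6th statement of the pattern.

Ab3 F3 Ab3 Gb3 Eb3

The 5-note cells begin on F#4, E4, D4 — each down a 2nd from the last.
Continuing the starts: C4 → Bb3 → Ab3.
Statement 6 starts on Ab3 and keeps the same exact contour: Ab3 F3 Ab3 Gb3 Eb3.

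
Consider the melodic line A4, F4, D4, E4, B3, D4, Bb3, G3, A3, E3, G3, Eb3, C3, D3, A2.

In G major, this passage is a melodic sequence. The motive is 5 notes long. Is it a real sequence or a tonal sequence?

Each cell has the same semitone pattern (-4, -3, 2, -5) — intervals are preserved exactly.
And F4 lies outside G major, so the sequence is real rather than tonal.

real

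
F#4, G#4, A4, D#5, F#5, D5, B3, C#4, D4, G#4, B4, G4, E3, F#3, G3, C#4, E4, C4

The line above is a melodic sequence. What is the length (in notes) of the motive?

Try groups of 6 (3 cells in 18 notes):
F#4 G#4 A4 D#5 F#5 D5 | B3 C#4 D4 G#4 B4 G4 | E3 F#3 G3 C#4 E4 C4
That's a consistent down a 5th shift per cell, and no other grouping gives one.

6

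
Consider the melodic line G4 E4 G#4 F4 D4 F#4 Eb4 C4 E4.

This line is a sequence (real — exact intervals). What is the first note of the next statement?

Taking 3-note groups, the heads are G4, F4, Eb4: the pattern moves down a 2nd.
The next head, down a 2nd from Eb4, is Db4.

Db4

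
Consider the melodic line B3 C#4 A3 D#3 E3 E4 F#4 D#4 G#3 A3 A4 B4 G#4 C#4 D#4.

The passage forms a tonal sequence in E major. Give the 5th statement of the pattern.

G#5 A5 F#5 B4 C#5

The 5-note cells begin on B3, E4, A4 — each up a 4th from the last.
Carrying on: D#5 → G#5.
From G#5 the diatonic shape gives G#5 A5 F#5 B4 C#5.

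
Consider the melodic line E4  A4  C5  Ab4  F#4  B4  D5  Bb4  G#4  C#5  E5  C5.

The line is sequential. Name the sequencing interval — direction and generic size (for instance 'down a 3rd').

up a 2nd

Unit = 4 notes; the statements start on E4, F#4, G#4, moving up a 2nd each time.
E4 to F#4 is up a 2nd.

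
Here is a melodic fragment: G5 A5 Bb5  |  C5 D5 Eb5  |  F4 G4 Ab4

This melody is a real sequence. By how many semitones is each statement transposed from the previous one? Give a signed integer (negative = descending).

The 3-note cells begin on G5, C5, F4 — each down a 5th from the last.
G5 to C5 spans -7 semitones.

-7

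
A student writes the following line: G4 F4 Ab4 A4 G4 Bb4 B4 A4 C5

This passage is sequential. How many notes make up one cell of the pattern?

3

Try groups of 3 (3 cells in 9 notes):
G4 F4 Ab4 | A4 G4 Bb4 | B4 A4 C5
Each cell is the previous one up a 2nd — so the unit is 3 notes.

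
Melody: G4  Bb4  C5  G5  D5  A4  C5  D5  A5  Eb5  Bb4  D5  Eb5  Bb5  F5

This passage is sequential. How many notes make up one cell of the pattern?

5

Try groups of 5 (3 cells in 15 notes):
G4 Bb4 C5 G5 D5 | A4 C5 D5 A5 Eb5 | Bb4 D5 Eb5 Bb5 F5
Each cell is the previous one up a 2nd — so the unit is 5 notes.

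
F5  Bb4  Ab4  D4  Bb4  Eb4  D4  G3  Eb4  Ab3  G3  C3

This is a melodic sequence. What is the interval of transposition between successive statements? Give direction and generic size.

With a 4-note motive the entries are F5, Bb4, Eb4, each down a 5th from the previous.
From F5 to Bb4: down a 5th.

down a 5th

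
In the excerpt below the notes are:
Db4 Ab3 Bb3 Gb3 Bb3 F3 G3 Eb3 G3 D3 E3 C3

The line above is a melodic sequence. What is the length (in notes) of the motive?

12 notes total. Splitting into 3 groups of 4:
Db4 Ab3 Bb3 Gb3 | Bb3 F3 G3 Eb3 | G3 D3 E3 C3
That's a consistent down a 3rd shift per cell, and no other grouping gives one.

4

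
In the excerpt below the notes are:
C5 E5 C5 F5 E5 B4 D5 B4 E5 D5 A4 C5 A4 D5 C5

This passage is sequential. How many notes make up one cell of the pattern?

There are 15 notes; a 5-note unit gives 3 cells:
C5 E5 C5 F5 E5 | B4 D5 B4 E5 D5 | A4 C5 A4 D5 C5
Each cell is the previous one down a 2nd — so the unit is 5 notes.

5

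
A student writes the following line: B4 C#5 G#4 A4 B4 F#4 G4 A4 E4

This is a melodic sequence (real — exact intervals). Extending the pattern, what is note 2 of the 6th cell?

Eb4

With 3-note cells, note 2 of each statement runs C#5, B4, A4.
Carrying that down a 2nd forward: G4 → F4 → Eb4.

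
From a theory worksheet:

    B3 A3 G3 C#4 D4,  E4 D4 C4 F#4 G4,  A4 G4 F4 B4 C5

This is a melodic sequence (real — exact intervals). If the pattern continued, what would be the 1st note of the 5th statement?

G5

With 5-note cells, note 1 of each statement runs B3, E4, A4.
Carrying that up a 4th forward: D5 → G5.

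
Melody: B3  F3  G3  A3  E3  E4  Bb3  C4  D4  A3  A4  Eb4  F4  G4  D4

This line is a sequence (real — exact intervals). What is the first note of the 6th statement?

C6

The 5-note cells begin on B3, E4, A4 — each up a 4th from the last.
Extending the heads up a 4th: D5 → G5 → C6.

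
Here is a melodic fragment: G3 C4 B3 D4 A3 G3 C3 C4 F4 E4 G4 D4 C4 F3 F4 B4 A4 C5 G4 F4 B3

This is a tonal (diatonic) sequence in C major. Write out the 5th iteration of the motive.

With a 7-note motive the entries are G3, C4, F4, each up a 4th from the previous.
Carrying on: B4 → E5.
So cell 5 is E5 A5 G5 B5 F5 E5 A4.

E5 A5 G5 B5 F5 E5 A4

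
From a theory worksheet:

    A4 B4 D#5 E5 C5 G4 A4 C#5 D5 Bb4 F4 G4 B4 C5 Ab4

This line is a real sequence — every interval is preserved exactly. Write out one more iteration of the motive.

Eb4 F4 A4 Bb4 Gb4

Taking 5-note groups, the heads are A4, G4, F4: the pattern moves down a 2nd.
So cell 4 is Eb4 F4 A4 Bb4 Gb4.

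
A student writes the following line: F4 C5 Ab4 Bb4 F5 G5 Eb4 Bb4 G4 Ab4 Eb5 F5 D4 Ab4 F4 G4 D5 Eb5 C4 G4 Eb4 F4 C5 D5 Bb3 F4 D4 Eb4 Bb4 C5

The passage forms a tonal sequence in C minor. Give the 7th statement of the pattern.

With a 6-note motive the entries are F4, Eb4, D4, C4, Bb3, each down a 2nd from the previous.
Carrying on: Ab3 → G3.
Statement 7 starts on G3 and keeps the same diatonic contour: G3 D4 Bb3 C4 G4 Ab4.

G3 D4 Bb3 C4 G4 Ab4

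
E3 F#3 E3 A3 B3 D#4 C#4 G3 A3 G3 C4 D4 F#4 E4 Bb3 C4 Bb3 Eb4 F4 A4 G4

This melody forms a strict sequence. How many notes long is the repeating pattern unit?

7

21 notes total. Splitting into 3 groups of 7:
E3 F#3 E3 A3 B3 D#4 C#4 | G3 A3 G3 C4 D4 F#4 E4 | Bb3 C4 Bb3 Eb4 F4 A4 G4
Every group is a transposition up a 3rd of the one before; no shorter unit works.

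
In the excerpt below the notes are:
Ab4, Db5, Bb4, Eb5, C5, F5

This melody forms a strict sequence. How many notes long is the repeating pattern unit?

Try groups of 2 (3 cells in 6 notes):
Ab4 Db5 | Bb4 Eb5 | C5 F5
That's a consistent up a 2nd shift per cell, and no other grouping gives one.

2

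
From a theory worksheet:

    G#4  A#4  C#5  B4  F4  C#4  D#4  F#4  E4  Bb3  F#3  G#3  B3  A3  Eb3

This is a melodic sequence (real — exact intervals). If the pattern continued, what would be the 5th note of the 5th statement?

Db2

Grouping in 5s, the 5th note of each cell is F4, Bb3, Eb3.
Carrying that down a 5th forward: Ab2 → Db2.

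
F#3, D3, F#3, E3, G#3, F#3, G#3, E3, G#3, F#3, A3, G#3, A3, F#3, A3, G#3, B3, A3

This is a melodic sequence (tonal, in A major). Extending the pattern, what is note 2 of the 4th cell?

G#3

With 6-note cells, note 2 of each statement runs D3, E3, F#3.
Each moves up a 2nd; the next is G#3.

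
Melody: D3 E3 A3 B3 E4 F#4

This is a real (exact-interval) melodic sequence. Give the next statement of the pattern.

B4 C#5

Unit = 2 notes; the statements start on D3, A3, E4, moving up a 5th each time.
So cell 4 is B4 C#5.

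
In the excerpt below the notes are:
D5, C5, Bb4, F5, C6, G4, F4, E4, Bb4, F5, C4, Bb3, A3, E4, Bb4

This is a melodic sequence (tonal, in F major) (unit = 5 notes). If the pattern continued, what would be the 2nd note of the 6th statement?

Grouping in 5s, the 2nd note of each cell is C5, F4, Bb3.
Each moves down a 5th. Continuing: E3 → A2 → D2.

D2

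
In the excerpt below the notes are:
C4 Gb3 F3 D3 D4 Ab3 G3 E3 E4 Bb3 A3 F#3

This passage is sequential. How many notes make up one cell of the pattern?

12 notes total. Splitting into 3 groups of 4:
C4 Gb3 F3 D3 | D4 Ab3 G3 E3 | E4 Bb3 A3 F#3
That's a consistent up a 2nd shift per cell, and no other grouping gives one.

4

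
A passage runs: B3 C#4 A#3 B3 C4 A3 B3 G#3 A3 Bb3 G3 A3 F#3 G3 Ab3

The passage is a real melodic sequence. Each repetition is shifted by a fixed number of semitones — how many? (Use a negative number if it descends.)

-2

With a 5-note motive the entries are B3, A3, G3, each down a 2nd from the previous.
B3→A3 is 57 − 59 = -2 semitones.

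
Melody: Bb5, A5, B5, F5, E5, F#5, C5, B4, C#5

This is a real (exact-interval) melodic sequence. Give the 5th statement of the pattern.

The 3-note cells begin on Bb5, F5, C5 — each down a 4th from the last.
Extending down a 4th: G4 → D4.
Statement 5 starts on D4 and keeps the same exact contour: D4 C#4 D#4.

D4 C#4 D#4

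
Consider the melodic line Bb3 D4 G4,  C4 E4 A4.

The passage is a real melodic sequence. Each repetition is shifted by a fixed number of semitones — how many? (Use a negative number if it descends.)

The 3-note cells begin on Bb3, C4 — each up a 2nd from the last.
Bb3 to C4 spans +2 semitones.

2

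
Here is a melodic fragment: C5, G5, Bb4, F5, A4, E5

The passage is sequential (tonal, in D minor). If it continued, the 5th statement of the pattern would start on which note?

F4

With a 2-note motive the entries are C5, Bb4, A4, each down a 2nd from the previous.
Continuing: G4 → F4. Statement 5 starts on F4.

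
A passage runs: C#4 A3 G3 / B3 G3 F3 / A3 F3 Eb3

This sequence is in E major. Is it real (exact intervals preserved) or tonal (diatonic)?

real

Each cell has the same semitone pattern (-4, -2) — intervals are preserved exactly.
And G3 lies outside E major, so the sequence is real rather than tonal.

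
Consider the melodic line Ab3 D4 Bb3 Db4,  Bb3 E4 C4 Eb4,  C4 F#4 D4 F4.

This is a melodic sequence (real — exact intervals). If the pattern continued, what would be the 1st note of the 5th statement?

The unit is 4 notes. Position-1 pitches of the 3 shown cells: Ab3, Bb3, C4.
Carrying that up a 2nd forward: D4 → E4.

E4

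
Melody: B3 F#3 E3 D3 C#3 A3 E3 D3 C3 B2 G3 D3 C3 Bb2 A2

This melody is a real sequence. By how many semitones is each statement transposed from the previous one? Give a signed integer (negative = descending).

-2

With a 5-note motive the entries are B3, A3, G3, each down a 2nd from the previous.
Counting half-steps from B3 to A3: -2.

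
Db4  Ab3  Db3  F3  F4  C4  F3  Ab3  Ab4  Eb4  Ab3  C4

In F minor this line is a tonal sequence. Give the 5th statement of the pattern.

The 4-note cells begin on Db4, F4, Ab4 — each up a 3rd from the last.
Continuing the starts: C5 → Eb5.
From Eb5 the diatonic shape gives Eb5 Bb4 Eb4 G4.

Eb5 Bb4 Eb4 G4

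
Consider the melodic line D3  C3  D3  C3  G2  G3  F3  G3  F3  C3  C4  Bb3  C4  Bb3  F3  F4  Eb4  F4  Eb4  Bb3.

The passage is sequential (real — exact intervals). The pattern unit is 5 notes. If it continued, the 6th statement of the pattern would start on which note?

Eb5

Taking 5-note groups, the heads are D3, G3, C4, F4: the pattern moves up a 4th.
Continuing: Bb4 → Eb5. Statement 6 starts on Eb5.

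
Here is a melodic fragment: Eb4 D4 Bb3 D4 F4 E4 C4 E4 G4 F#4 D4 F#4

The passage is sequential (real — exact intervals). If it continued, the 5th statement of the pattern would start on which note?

B4

With a 4-note motive the entries are Eb4, F4, G4, each up a 2nd from the previous.
Extending the heads up a 2nd: A4 → B4.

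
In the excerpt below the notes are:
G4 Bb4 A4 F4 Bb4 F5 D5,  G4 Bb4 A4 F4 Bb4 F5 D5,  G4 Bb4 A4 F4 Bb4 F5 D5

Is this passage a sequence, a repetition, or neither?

repetition

Each 7-note cell is identical (G4 Bb4 A4 F4 Bb4 F5 D5), restated at the same pitch.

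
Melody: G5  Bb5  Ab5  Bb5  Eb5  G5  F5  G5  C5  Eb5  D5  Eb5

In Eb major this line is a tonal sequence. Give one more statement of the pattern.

The 4-note cells begin on G5, Eb5, C5 — each down a 3rd from the last.
From Ab4 the diatonic shape gives Ab4 C5 Bb4 C5.

Ab4 C5 Bb4 C5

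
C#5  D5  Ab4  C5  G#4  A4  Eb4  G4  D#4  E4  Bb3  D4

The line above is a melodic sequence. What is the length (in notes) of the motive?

Try groups of 4 (3 cells in 12 notes):
C#5 D5 Ab4 C5 | G#4 A4 Eb4 G4 | D#4 E4 Bb3 D4
Each cell is the previous one down a 4th — so the unit is 4 notes.

4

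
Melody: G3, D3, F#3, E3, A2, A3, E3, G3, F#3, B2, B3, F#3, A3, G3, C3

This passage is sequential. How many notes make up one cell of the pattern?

There are 15 notes; a 5-note unit gives 3 cells:
G3 D3 F#3 E3 A2 | A3 E3 G3 F#3 B2 | B3 F#3 A3 G3 C3
That's a consistent up a 2nd shift per cell, and no other grouping gives one.

5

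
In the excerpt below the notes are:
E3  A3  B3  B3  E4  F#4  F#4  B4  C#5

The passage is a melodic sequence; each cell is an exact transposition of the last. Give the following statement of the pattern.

C#5 F#5 G#5

With a 3-note motive the entries are E3, B3, F#4, each up a 5th from the previous.
From C#5 the exact shape gives C#5 F#5 G#5.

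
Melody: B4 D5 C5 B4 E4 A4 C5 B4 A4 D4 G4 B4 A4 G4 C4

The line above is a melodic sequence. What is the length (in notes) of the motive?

Try groups of 5 (3 cells in 15 notes):
B4 D5 C5 B4 E4 | A4 C5 B4 A4 D4 | G4 B4 A4 G4 C4
Every group is a transposition down a 2nd of the one before; no shorter unit works.

5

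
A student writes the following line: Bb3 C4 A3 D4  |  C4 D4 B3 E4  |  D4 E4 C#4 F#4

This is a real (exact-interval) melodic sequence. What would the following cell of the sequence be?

Taking 4-note groups, the heads are Bb3, C4, D4: the pattern moves up a 2nd.
Statement 4 starts on E4 and keeps the same exact contour: E4 F#4 D#4 G#4.

E4 F#4 D#4 G#4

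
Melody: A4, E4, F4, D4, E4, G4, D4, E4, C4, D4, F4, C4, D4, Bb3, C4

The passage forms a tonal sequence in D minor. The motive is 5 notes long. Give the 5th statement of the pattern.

D4 A3 Bb3 G3 A3

Unit = 5 notes; the statements start on A4, G4, F4, moving down a 2nd each time.
Carrying on: E4 → D4.
Statement 5 starts on D4 and keeps the same diatonic contour: D4 A3 Bb3 G3 A3.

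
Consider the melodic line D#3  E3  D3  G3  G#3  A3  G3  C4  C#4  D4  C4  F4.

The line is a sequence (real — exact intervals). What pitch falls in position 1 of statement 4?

With 4-note cells, note 1 of each statement runs D#3, G#3, C#4.
One more up a 4th gives F#4.

F#4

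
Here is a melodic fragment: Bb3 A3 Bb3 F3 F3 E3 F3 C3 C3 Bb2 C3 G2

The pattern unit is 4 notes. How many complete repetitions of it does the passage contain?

3

12 notes in groups of 4 gives 12/4 = 3 statements.
Starts: Bb3, F3, C3 — each down a 4th.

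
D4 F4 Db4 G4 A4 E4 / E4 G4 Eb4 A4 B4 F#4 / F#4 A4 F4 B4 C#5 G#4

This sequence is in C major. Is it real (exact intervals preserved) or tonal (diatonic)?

Each cell has the same semitone pattern (3, -4, 6, 2, -5) — intervals are preserved exactly.
And Db4 lies outside C major, so the sequence is real rather than tonal.

real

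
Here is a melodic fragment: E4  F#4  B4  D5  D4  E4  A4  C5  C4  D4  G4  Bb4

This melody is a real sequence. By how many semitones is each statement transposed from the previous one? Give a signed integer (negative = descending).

-2

Unit = 4 notes; the statements start on E4, D4, C4, moving down a 2nd each time.
E4→D4 is 62 − 64 = -2 semitones.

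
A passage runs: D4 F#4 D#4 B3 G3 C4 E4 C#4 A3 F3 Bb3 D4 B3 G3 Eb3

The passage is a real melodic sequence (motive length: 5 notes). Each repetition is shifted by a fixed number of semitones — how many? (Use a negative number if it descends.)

-2

With a 5-note motive the entries are D4, C4, Bb3, each down a 2nd from the previous.
D4 to C4 spans -2 semitones.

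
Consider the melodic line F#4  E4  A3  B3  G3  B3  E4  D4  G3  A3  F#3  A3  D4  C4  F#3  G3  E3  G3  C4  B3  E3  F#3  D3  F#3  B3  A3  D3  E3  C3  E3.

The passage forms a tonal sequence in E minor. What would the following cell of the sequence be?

A3 G3 C3 D3 B2 D3

With a 6-note motive the entries are F#4, E4, D4, C4, B3, each down a 2nd from the previous.
Statement 6 starts on A3 and keeps the same diatonic contour: A3 G3 C3 D3 B2 D3.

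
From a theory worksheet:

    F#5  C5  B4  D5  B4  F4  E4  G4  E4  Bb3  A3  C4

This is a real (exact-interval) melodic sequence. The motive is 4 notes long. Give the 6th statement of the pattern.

G2 Db2 C2 Eb2

Unit = 4 notes; the statements start on F#5, B4, E4, moving down a 5th each time.
Continuing the starts: A3 → D3 → G2.
Statement 6 starts on G2 and keeps the same exact contour: G2 Db2 C2 Eb2.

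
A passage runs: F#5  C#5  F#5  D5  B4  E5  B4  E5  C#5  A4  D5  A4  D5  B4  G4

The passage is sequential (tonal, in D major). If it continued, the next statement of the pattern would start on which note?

C#5

The 5-note cells begin on F#5, E5, D5 — each down a 2nd from the last.
One more step down a 2nd gives C#5.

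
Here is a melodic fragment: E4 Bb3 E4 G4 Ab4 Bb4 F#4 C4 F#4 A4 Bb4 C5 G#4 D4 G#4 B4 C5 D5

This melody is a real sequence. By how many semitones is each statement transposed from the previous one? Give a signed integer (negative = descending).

2

Taking 6-note groups, the heads are E4, F#4, G#4: the pattern moves up a 2nd.
Counting half-steps from E4 to F#4: 2.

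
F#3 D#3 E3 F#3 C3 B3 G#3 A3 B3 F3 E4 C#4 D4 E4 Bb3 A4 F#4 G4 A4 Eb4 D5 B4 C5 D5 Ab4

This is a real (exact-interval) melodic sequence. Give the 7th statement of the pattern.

C6 A5 Bb5 C6 Gb5

With a 5-note motive the entries are F#3, B3, E4, A4, D5, each up a 4th from the previous.
Continuing the starts: G5 → C6.
So cell 7 is C6 A5 Bb5 C6 Gb5.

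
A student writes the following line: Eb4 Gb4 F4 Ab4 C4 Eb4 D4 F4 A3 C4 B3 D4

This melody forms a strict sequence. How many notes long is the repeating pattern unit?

There are 12 notes; a 4-note unit gives 3 cells:
Eb4 Gb4 F4 Ab4 | C4 Eb4 D4 F4 | A3 C4 B3 D4
Every group is a transposition down a 3rd of the one before; no shorter unit works.

4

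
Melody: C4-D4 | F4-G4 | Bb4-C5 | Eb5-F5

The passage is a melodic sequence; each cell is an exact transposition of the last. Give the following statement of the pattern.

Ab5 Bb5

With a 2-note motive the entries are C4, F4, Bb4, Eb5, each up a 4th from the previous.
Statement 5 starts on Ab5 and keeps the same exact contour: Ab5 Bb5.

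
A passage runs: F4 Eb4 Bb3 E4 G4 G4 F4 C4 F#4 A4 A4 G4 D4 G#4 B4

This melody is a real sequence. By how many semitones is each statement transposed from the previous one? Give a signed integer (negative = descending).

2

Taking 5-note groups, the heads are F4, G4, A4: the pattern moves up a 2nd.
F4→G4 is 67 − 65 = 2 semitones.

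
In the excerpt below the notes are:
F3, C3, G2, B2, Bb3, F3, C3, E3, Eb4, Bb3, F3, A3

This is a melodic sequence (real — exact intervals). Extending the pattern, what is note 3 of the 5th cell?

With 4-note cells, note 3 of each statement runs G2, C3, F3.
Extending up a 4th: Bb3 → Eb4.

Eb4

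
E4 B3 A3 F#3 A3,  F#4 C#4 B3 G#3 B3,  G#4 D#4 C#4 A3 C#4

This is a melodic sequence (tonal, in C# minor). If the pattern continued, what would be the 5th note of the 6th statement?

Grouping in 5s, the 5th note of each cell is A3, B3, C#4.
Extending up a 2nd: D#4 → E4 → F#4.

F#4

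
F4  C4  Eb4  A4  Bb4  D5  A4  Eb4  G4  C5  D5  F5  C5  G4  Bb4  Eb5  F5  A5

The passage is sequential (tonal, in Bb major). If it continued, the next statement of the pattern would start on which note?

Eb5

Unit = 6 notes; the statements start on F4, A4, C5, moving up a 3rd each time.
One more step up a 3rd gives Eb5.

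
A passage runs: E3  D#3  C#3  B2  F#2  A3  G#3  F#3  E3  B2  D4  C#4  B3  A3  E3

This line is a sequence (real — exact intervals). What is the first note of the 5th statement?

C5

With a 5-note motive the entries are E3, A3, D4, each up a 4th from the previous.
Extending the heads up a 4th: G4 → C5.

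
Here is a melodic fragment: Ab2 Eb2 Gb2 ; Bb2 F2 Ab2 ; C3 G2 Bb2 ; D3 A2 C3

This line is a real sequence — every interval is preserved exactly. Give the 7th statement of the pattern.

The 3-note cells begin on Ab2, Bb2, C3, D3 — each up a 2nd from the last.
Continuing the starts: E3 → F#3 → G#3.
So cell 7 is G#3 D#3 F#3.

G#3 D#3 F#3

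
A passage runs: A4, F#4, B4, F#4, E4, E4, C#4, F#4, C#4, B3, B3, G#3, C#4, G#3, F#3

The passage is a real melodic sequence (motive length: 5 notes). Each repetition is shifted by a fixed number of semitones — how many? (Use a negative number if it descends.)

Unit = 5 notes; the statements start on A4, E4, B3, moving down a 4th each time.
Counting half-steps from A4 to E4: -5.

-5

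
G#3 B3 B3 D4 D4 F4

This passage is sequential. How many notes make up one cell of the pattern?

There are 6 notes; a 2-note unit gives 3 cells:
G#3 B3 | B3 D4 | D4 F4
Each cell is the previous one up a 3rd — so the unit is 2 notes.

2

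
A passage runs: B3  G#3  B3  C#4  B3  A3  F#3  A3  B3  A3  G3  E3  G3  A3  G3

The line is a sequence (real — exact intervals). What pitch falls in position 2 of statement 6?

The unit is 5 notes. Position-2 pitches of the 3 shown cells: G#3, F#3, E3.
Each moves down a 2nd. Continuing: D3 → C3 → Bb2.

Bb2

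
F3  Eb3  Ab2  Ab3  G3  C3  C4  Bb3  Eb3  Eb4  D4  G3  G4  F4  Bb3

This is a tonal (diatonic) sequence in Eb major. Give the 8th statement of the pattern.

F5 Eb5 Ab4

Unit = 3 notes; the statements start on F3, Ab3, C4, Eb4, G4, moving up a 3rd each time.
Continuing the starts: Bb4 → D5 → F5.
Statement 8 starts on F5 and keeps the same diatonic contour: F5 Eb5 Ab4.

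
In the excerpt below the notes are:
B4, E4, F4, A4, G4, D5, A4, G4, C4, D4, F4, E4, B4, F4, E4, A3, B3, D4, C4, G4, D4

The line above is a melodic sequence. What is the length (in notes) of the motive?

7

Try groups of 7 (3 cells in 21 notes):
B4 E4 F4 A4 G4 D5 A4 | G4 C4 D4 F4 E4 B4 F4 | E4 A3 B3 D4 C4 G4 D4
Each cell is the previous one down a 3rd — so the unit is 7 notes.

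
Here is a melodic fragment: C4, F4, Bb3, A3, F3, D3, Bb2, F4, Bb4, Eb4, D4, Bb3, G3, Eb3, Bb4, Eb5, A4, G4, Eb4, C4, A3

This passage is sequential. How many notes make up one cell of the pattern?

There are 21 notes; a 7-note unit gives 3 cells:
C4 F4 Bb3 A3 F3 D3 Bb2 | F4 Bb4 Eb4 D4 Bb3 G3 Eb3 | Bb4 Eb5 A4 G4 Eb4 C4 A3
That's a consistent up a 4th shift per cell, and no other grouping gives one.

7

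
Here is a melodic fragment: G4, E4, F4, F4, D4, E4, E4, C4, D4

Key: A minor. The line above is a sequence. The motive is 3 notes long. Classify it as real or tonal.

tonal

Every note is diatonic to A minor.
Cell 1 has +1 semitones from note 2 to 3, but cell 2 has +2 — the interval quality changes while the contour stays the same, which is the hallmark of a tonal sequence.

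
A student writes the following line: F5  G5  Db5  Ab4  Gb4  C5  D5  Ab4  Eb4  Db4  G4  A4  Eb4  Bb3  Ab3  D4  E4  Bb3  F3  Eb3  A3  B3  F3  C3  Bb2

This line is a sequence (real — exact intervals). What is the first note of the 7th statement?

The 5-note cells begin on F5, C5, G4, D4, A3 — each down a 4th from the last.
Continuing: E3 → B2. Statement 7 starts on B2.

B2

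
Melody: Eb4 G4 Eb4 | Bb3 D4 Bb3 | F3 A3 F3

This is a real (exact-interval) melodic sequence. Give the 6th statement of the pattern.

With a 3-note motive the entries are Eb4, Bb3, F3, each down a 4th from the previous.
Extending down a 4th: C3 → G2 → D2.
So cell 6 is D2 F#2 D2.

D2 F#2 D2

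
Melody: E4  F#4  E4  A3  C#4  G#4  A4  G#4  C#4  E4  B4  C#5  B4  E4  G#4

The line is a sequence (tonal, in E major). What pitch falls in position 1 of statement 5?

F#5

The unit is 5 notes. Position-1 pitches of the 3 shown cells: E4, G#4, B4.
Each moves up a 3rd. Continuing: D#5 → F#5.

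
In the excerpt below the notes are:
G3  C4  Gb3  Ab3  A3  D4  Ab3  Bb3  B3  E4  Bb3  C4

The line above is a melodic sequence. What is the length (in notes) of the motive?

4

12 notes total. Splitting into 3 groups of 4:
G3 C4 Gb3 Ab3 | A3 D4 Ab3 Bb3 | B3 E4 Bb3 C4
Every group is a transposition up a 2nd of the one before; no shorter unit works.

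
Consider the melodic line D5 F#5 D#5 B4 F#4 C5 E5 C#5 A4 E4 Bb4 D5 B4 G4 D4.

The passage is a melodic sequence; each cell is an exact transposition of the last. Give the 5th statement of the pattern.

Gb4 Bb4 G4 Eb4 Bb3

The 5-note cells begin on D5, C5, Bb4 — each down a 2nd from the last.
Carrying on: Ab4 → Gb4.
From Gb4 the exact shape gives Gb4 Bb4 G4 Eb4 Bb3.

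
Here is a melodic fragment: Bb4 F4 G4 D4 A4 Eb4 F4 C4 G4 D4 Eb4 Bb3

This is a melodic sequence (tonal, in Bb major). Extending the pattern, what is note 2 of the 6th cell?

The unit is 4 notes. Position-2 pitches of the 3 shown cells: F4, Eb4, D4.
Each moves down a 2nd. Continuing: C4 → Bb3 → A3.

A3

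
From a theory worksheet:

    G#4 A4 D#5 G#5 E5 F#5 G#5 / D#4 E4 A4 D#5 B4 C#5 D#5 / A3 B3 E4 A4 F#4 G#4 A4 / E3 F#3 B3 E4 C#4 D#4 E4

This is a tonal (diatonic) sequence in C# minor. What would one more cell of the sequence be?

B2 C#3 F#3 B3 G#3 A3 B3

Unit = 7 notes; the statements start on G#4, D#4, A3, E3, moving down a 4th each time.
So cell 5 is B2 C#3 F#3 B3 G#3 A3 B3.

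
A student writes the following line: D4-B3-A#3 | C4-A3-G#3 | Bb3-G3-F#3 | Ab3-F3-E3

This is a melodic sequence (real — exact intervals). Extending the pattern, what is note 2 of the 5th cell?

Eb3

The unit is 3 notes. Position-2 pitches of the 4 shown cells: B3, A3, G3, F3.
From F3, down a 2nd gives Eb3.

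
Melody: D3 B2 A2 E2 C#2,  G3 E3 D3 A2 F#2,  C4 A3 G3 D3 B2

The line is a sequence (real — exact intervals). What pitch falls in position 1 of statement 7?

The unit is 5 notes. Position-1 pitches of the 3 shown cells: D3, G3, C4.
Carrying that up a 4th forward: F4 → Bb4 → Eb5 → Ab5.

Ab5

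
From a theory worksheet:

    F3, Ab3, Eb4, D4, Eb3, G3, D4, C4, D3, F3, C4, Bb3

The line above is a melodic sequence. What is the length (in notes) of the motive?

4

Try groups of 4 (3 cells in 12 notes):
F3 Ab3 Eb4 D4 | Eb3 G3 D4 C4 | D3 F3 C4 Bb3
That's a consistent down a 2nd shift per cell, and no other grouping gives one.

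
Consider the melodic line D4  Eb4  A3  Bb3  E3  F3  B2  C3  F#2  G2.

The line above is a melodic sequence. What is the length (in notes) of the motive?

2

There are 10 notes; a 2-note unit gives 5 cells:
D4 Eb4 | A3 Bb3 | E3 F3 | B2 C3 | F#2 G2
Each cell is the previous one down a 4th — so the unit is 2 notes.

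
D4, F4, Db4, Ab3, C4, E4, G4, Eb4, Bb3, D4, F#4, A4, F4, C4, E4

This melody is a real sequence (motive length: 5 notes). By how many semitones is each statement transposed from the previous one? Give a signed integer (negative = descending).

2

The 5-note cells begin on D4, E4, F#4 — each up a 2nd from the last.
D4 to E4 spans +2 semitones.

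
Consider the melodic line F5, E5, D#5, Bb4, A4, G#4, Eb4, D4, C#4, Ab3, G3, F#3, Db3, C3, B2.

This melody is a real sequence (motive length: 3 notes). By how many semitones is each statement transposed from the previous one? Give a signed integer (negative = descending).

-7

With a 3-note motive the entries are F5, Bb4, Eb4, Ab3, Db3, each down a 5th from the previous.
Counting half-steps from F5 to Bb4: -7.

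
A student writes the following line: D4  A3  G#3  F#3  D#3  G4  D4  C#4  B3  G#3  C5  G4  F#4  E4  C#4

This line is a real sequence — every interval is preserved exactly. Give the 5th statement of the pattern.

Bb5 F5 E5 D5 B4

Taking 5-note groups, the heads are D4, G4, C5: the pattern moves up a 4th.
Extending up a 4th: F5 → Bb5.
From Bb5 the exact shape gives Bb5 F5 E5 D5 B4.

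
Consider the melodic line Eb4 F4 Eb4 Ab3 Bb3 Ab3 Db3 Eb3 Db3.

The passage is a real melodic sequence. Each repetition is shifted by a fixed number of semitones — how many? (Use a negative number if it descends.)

With a 3-note motive the entries are Eb4, Ab3, Db3, each down a 5th from the previous.
Eb4 to Ab3 spans -7 semitones.

-7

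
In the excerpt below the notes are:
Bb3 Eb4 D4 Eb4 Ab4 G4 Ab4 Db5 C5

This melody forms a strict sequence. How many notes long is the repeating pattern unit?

3

There are 9 notes; a 3-note unit gives 3 cells:
Bb3 Eb4 D4 | Eb4 Ab4 G4 | Ab4 Db5 C5
Each cell is the previous one up a 4th — so the unit is 3 notes.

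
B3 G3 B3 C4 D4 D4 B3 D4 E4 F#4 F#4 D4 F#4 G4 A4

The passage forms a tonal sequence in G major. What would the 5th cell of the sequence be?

C5 A4 C5 D5 E5

With a 5-note motive the entries are B3, D4, F#4, each up a 3rd from the previous.
Carrying on: A4 → C5.
So cell 5 is C5 A4 C5 D5 E5.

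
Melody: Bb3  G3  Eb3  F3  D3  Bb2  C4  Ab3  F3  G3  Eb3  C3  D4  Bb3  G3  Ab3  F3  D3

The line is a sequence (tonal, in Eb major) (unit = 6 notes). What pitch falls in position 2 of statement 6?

Eb4

Grouping in 6s, the 2nd note of each cell is G3, Ab3, Bb3.
Extending up a 2nd: C4 → D4 → Eb4.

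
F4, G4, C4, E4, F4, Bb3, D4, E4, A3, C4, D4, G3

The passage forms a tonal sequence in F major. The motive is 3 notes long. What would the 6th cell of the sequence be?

A3 Bb3 E3

Unit = 3 notes; the statements start on F4, E4, D4, C4, moving down a 2nd each time.
Carrying on: Bb3 → A3.
So cell 6 is A3 Bb3 E3.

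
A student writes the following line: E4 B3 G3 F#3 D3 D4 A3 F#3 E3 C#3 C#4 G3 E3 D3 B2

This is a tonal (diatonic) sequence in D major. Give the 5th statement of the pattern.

A3 E3 C#3 B2 G2

With a 5-note motive the entries are E4, D4, C#4, each down a 2nd from the previous.
Extending down a 2nd: B3 → A3.
So cell 5 is A3 E3 C#3 B2 G2.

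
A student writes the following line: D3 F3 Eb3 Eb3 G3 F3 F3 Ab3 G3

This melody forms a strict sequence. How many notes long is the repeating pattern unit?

3

Try groups of 3 (3 cells in 9 notes):
D3 F3 Eb3 | Eb3 G3 F3 | F3 Ab3 G3
Each cell is the previous one up a 2nd — so the unit is 3 notes.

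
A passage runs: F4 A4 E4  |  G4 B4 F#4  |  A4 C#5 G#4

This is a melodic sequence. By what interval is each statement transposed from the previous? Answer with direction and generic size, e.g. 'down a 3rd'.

up a 2nd

With a 3-note motive the entries are F4, G4, A4, each up a 2nd from the previous.
F4 to G4 is up a 2nd.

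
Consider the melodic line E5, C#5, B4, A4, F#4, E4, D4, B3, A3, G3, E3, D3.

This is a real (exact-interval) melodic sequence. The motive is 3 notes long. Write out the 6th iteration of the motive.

F2 D2 C2

Taking 3-note groups, the heads are E5, A4, D4, G3: the pattern moves down a 5th.
Extending down a 5th: C3 → F2.
So cell 6 is F2 D2 C2.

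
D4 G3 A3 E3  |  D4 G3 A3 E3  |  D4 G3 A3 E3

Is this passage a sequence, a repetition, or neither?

repetition

Each 4-note cell is identical (D4 G3 A3 E3), restated at the same pitch.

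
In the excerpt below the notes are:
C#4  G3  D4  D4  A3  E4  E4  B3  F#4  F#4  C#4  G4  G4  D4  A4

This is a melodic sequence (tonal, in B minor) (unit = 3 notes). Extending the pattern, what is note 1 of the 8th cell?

With 3-note cells, note 1 of each statement runs C#4, D4, E4, F#4, G4.
Each moves up a 2nd. Continuing: A4 → B4 → C#5.

C#5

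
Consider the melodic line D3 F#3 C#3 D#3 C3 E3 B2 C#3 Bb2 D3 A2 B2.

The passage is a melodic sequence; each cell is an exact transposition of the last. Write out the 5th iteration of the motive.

Gb2 Bb2 F2 G2

Taking 4-note groups, the heads are D3, C3, Bb2: the pattern moves down a 2nd.
Carrying on: Ab2 → Gb2.
So cell 5 is Gb2 Bb2 F2 G2.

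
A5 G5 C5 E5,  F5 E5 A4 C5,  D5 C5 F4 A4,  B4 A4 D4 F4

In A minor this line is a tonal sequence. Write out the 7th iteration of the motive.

C4 B3 E3 G3

With a 4-note motive the entries are A5, F5, D5, B4, each down a 3rd from the previous.
Continuing the starts: G4 → E4 → C4.
From C4 the diatonic shape gives C4 B3 E3 G3.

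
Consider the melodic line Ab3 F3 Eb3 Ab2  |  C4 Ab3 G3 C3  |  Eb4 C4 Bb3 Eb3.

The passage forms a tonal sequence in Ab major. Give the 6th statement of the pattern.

Db5 Bb4 Ab4 Db4

Taking 4-note groups, the heads are Ab3, C4, Eb4: the pattern moves up a 3rd.
Carrying on: G4 → Bb4 → Db5.
Statement 6 starts on Db5 and keeps the same diatonic contour: Db5 Bb4 Ab4 Db4.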